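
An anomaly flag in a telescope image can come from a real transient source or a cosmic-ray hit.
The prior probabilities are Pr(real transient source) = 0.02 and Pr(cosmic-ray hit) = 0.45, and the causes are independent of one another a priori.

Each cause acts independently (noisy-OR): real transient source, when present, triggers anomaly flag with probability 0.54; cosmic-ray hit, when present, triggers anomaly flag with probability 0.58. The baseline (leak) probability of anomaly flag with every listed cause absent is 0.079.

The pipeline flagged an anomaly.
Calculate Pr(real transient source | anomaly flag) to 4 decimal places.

Pr(real transient source | anomaly flag) ≈ 0.0420

Under noisy-OR, P(anomaly flag | causes) = 1 − (1−0.079)·∏(1−qᵢ) over the active causes.
For the numerator, keep only real transient source=true terms: 0.006340 + 0.007399 = 0.013739
The normalizing constant is 0.079×0.98×0.55 + 0.61318×0.98×0.45 + 0.57634×0.02×0.55 + 0.822063×0.02×0.45 = 0.326732
Posterior = 0.013739 / 0.326732 ≈ 0.0420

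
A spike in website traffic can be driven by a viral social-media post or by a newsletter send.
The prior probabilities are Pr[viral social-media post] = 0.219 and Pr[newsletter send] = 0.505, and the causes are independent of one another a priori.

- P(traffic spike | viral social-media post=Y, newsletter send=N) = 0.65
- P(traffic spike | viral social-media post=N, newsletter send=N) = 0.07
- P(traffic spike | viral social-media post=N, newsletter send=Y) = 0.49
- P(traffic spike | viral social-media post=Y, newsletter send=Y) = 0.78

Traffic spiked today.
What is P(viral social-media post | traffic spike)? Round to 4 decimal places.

P(traffic spike) = 0.07·0.781·0.495 + 0.49·0.781·0.505 + 0.65·0.219·0.495 + 0.78·0.219·0.505 = 0.027062 + 0.193258 + 0.070463 + 0.086264 = 0.377047
The viral social-media post-present share is 0.070463 + 0.086264 = 0.156727.
So P(viral social-media post | traffic spike) = 0.156727/0.377047 ≈ 0.4157.

P(viral social-media post | traffic spike) ≈ 0.4157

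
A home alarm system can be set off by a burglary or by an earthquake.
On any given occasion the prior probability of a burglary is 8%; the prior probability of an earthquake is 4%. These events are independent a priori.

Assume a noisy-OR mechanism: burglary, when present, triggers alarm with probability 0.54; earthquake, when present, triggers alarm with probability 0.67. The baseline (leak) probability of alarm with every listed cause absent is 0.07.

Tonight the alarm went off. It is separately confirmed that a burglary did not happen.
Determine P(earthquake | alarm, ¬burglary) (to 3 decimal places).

Under noisy-OR, P(alarm | causes) = 1 − (1−0.07)·∏(1−qᵢ) over the active causes.
P(alarm | ¬burglary) = 0.07×0.96 + 0.6931×0.04 = 0.067200 + 0.027724 = 0.094924
Restricting to configurations with earthquake present: 0.6931×0.04 = 0.027724.
P(earthquake | alarm, ¬burglary) = 0.027724 / 0.094924 ≈ 0.292

P(earthquake | alarm, ¬burglary) ≈ 0.292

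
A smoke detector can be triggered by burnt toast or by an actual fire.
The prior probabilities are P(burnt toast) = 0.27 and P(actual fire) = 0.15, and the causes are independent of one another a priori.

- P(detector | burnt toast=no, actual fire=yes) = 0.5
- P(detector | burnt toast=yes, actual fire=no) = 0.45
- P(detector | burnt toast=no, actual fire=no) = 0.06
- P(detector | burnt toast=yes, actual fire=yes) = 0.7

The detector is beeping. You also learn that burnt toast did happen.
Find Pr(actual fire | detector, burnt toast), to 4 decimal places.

Pr(actual fire | detector, burnt toast) ≈ 0.2154

For the numerator, keep only actual fire=true terms: 0.7*0.15 = 0.105000
The normalizing constant is 0.45*0.85 + 0.7*0.15 = 0.487500
P(actual fire | detector, burnt toast) = 0.105000/0.487500 ≈ 0.2154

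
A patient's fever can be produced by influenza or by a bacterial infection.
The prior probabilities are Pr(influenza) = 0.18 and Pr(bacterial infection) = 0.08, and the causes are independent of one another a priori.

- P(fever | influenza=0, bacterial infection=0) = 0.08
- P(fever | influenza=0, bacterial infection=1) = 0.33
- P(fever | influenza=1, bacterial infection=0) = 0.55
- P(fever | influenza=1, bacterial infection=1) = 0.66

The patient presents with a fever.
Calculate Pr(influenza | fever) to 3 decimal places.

Pr(influenza | fever) ≈ 0.551

By total probability over the 4 (influenza, bacterial infection) configurations:
  P(fever) = 0.08*0.82*0.92 + 0.33*0.82*0.08 + 0.55*0.18*0.92 + 0.66*0.18*0.08
        = 0.060352 + 0.021648 + 0.091080 + 0.009504 = 0.182584
Keeping only the influenza-present terms gives 0.100584, so
  P(influenza | fever) = 0.100584 / 0.182584 ≈ 0.551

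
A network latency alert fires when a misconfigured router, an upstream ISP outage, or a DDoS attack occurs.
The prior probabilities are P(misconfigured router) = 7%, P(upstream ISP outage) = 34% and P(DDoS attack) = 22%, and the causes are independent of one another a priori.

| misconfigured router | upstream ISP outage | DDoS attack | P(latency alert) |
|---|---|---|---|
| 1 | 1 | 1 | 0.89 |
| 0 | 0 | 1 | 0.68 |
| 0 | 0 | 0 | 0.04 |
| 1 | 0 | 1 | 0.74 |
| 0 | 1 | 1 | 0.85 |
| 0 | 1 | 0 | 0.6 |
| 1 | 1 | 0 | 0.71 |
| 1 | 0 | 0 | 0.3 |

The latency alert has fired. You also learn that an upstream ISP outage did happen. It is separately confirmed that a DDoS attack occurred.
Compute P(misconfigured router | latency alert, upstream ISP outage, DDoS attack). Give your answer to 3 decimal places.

Enumerate both values of misconfigured router and weight by the priors:
  P(latency alert | upstream ISP outage, DDoS attack) = 0.85·0.93 + 0.89·0.07
        = 0.790500 + 0.062300 = 0.852800
Configurations with misconfigured router contribute 0.062300, so
  P(misconfigured router | latency alert, upstream ISP outage, DDoS attack) = 0.062300 / 0.852800 ≈ 0.073

P(misconfigured router | latency alert, upstream ISP outage, DDoS attack) ≈ 0.073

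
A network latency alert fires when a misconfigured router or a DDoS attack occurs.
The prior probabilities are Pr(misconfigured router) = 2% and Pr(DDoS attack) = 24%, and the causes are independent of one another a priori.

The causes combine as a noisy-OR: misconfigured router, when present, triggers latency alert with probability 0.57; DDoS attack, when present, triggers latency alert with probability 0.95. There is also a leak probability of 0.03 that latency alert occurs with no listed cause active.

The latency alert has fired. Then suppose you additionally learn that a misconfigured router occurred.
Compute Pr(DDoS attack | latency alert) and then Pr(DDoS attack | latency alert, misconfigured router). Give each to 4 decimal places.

Pr(DDoS attack | latency alert) ≈ 0.8798; Pr(DDoS attack | latency alert, misconfigured router) ≈ 0.3466

Under noisy-OR, P(latency alert | causes) = 1 − (1−0.03)·∏(1−qᵢ) over the active causes.
P(latency alert) = 0.03*0.98*0.76 + 0.9515*0.98*0.24 + 0.5829*0.02*0.76 + 0.979145*0.02*0.24 = 0.022344 + 0.223793 + 0.008860 + 0.004700 = 0.259697
The DDoS attack-present share is 0.223793 + 0.004700 = 0.228493.
P(DDoS attack | latency alert) = 0.228493 / 0.259697 ≈ 0.8798

With the extra evidence:
Numerator (weight on configurations with DDoS attack): 0.979145×0.24 = 0.234995
Denominator P(latency alert | misconfigured router): 0.5829×0.76 + 0.979145×0.24 = 0.677999
P(DDoS attack | latency alert, misconfigured router) = 0.234995/0.677999 ≈ 0.3466
— misconfigured router explains away the evidence for DDoS attack.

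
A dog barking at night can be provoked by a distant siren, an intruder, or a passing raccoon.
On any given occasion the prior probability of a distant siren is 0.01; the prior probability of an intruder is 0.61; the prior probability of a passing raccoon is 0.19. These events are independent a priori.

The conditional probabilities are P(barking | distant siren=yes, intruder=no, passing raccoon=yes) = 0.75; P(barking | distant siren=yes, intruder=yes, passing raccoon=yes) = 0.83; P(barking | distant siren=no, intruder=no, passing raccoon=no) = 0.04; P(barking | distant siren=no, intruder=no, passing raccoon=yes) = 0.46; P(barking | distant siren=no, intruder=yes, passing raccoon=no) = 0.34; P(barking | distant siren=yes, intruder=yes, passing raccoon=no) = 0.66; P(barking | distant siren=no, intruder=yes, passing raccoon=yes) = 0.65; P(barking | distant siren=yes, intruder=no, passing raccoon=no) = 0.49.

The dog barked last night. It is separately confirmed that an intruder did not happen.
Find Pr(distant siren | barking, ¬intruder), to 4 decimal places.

Pr(distant siren | barking, ¬intruder) ≈ 0.0435

Weight on distant siren=true, given the evidence: 0.003969 + 0.001425 = 0.005394
Normalizer over all consistent configurations: 0.04·0.99·0.81 + 0.46·0.99·0.19 + 0.49·0.01·0.81 + 0.75·0.01·0.19 = 0.123996
P(distant siren | barking, ¬intruder) = 0.005394/0.123996 ≈ 0.0435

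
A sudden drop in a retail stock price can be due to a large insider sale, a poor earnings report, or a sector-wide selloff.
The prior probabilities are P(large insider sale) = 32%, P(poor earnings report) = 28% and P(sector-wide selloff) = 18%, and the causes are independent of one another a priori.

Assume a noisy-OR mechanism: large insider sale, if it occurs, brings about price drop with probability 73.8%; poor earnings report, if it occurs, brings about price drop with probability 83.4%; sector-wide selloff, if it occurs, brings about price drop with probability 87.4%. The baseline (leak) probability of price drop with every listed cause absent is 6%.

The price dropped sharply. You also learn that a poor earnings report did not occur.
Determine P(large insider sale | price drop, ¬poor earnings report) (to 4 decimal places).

P(large insider sale | price drop, ¬poor earnings report) ≈ 0.6421

Under noisy-OR, P(price drop | causes) = 1 − (1−0.06)·∏(1−qᵢ) over the active causes.
By total probability over the 4 (large insider sale, sector-wide selloff) configurations:
  P(price drop | ¬poor earnings report) = 0.06×0.68×0.82 + 0.88156×0.68×0.18 + 0.75372×0.32×0.82 + 0.968969×0.32×0.18
        = 0.033456 + 0.107903 + 0.197776 + 0.055813 = 0.394948
Keeping only the large insider sale-present terms gives 0.253589, so
  P(large insider sale | price drop, ¬poor earnings report) = 0.253589 / 0.394948 ≈ 0.6421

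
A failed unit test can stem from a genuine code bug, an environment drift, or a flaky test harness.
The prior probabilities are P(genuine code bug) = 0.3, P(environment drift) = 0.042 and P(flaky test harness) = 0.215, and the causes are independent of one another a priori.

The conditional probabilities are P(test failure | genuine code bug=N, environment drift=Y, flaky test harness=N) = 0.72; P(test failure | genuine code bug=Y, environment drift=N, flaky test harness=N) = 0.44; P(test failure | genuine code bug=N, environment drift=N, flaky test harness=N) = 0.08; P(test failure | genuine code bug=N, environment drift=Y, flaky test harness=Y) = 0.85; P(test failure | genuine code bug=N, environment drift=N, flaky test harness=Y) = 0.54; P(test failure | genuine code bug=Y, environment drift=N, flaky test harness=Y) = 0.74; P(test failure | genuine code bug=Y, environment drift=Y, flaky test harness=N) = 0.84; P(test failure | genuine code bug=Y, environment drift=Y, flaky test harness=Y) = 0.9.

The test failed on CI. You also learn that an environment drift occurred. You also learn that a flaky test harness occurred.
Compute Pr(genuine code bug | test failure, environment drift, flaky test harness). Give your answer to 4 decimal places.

Weight on genuine code bug=true, given the evidence: 0.9*0.3 = 0.270000
Normalizer over all consistent configurations: 0.85*0.7 + 0.9*0.3 = 0.865000
P(genuine code bug | test failure, environment drift, flaky test harness) = 0.270000/0.865000 ≈ 0.3121

Pr(genuine code bug | test failure, environment drift, flaky test harness) ≈ 0.3121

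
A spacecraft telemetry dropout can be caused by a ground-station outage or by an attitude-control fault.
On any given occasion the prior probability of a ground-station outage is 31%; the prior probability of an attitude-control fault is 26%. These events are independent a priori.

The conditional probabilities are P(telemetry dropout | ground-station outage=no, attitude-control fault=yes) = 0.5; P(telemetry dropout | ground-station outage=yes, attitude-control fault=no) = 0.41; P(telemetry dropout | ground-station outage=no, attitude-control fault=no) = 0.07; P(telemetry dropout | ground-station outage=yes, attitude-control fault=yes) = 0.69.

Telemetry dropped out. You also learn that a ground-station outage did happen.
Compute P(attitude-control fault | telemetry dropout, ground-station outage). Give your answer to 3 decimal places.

By total probability over both values of attitude-control fault:
  P(telemetry dropout | ground-station outage) = 0.41×0.74 + 0.69×0.26
        = 0.303400 + 0.179400 = 0.482800
The terms with attitude-control fault present sum to 0.179400, so
  P(attitude-control fault | telemetry dropout, ground-station outage) = 0.179400 / 0.482800 ≈ 0.372

P(attitude-control fault | telemetry dropout, ground-station outage) ≈ 0.372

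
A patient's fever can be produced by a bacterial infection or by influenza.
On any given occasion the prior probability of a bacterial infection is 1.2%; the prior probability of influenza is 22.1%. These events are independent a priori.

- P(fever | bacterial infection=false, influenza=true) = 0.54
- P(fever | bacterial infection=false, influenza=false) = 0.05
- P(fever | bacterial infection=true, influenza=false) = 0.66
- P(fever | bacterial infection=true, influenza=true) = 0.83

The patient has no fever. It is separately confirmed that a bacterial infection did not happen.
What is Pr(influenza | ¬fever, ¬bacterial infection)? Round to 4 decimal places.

P(¬fever | ¬bacterial infection) = 0.95*0.779 + 0.46*0.221 = 0.740050 + 0.101660 = 0.841710
Of this, 0.101660 comes from 0.46*0.221 (the influenza=true cases).
So P(influenza | ¬fever, ¬bacterial infection) = 0.101660/0.841710 ≈ 0.1208.

Pr(influenza | ¬fever, ¬bacterial infection) ≈ 0.1208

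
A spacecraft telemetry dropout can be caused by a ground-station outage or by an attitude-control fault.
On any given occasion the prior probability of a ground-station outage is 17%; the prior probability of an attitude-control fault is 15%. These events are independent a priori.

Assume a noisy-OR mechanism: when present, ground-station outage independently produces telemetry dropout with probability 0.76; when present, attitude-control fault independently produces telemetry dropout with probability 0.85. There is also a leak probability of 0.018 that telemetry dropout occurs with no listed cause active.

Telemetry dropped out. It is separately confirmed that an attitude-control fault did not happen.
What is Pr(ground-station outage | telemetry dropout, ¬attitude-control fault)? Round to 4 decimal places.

Under noisy-OR, P(telemetry dropout | causes) = 1 − (1−0.018)·∏(1−qᵢ) over the active causes.
Numerator (weight on configurations with ground-station outage): 0.76432×0.17 = 0.129934
Normalizer over all consistent configurations: 0.018×0.83 + 0.76432×0.17 = 0.144874
Posterior = 0.129934 / 0.144874 ≈ 0.8969

Pr(ground-station outage | telemetry dropout, ¬attitude-control fault) ≈ 0.8969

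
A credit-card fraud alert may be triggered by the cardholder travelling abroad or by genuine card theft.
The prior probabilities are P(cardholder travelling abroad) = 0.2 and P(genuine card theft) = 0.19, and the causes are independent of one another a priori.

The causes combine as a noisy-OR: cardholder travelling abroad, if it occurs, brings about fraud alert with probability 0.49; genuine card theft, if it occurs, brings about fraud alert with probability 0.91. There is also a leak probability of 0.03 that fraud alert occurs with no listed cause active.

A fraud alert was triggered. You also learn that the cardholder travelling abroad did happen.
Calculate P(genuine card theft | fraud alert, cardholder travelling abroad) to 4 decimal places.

Under noisy-OR, P(fraud alert | causes) = 1 − (1−0.03)·∏(1−qᵢ) over the active causes.
Weight on genuine card theft=true, given the evidence: 0.955477*0.19 = 0.181541
Denominator P(fraud alert | cardholder travelling abroad): 0.5053*0.81 + 0.955477*0.19 = 0.590834
Posterior = 0.181541 / 0.590834 ≈ 0.3073

P(genuine card theft | fraud alert, cardholder travelling abroad) ≈ 0.3073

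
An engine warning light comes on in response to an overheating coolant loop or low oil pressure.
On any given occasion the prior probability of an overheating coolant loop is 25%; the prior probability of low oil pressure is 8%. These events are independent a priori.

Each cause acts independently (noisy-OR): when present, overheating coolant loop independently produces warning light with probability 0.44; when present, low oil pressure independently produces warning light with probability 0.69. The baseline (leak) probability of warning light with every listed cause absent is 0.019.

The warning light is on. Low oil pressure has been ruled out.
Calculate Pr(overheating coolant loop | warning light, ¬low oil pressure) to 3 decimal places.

Pr(overheating coolant loop | warning light, ¬low oil pressure) ≈ 0.888

Under noisy-OR, P(warning light | causes) = 1 − (1−0.019)·∏(1−qᵢ) over the active causes.
P(warning light | ¬low oil pressure) = 0.019×0.75 + 0.45064×0.25 = 0.014250 + 0.112660 = 0.126910
The overheating coolant loop-present share is 0.45064×0.25 = 0.112660.
Hence the posterior is 0.112660/0.126910 ≈ 0.888.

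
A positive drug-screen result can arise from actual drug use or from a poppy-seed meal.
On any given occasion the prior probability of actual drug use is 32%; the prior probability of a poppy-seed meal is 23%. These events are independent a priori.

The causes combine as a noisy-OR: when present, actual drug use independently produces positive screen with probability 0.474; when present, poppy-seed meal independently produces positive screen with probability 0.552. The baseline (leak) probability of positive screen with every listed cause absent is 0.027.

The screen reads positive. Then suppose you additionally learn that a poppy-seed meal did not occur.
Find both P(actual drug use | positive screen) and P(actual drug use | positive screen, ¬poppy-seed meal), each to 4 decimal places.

P(actual drug use | positive screen) ≈ 0.6336; P(actual drug use | positive screen, ¬poppy-seed meal) ≈ 0.8948

Under noisy-OR, P(positive screen | causes) = 1 − (1−0.027)·∏(1−qᵢ) over the active causes.
Weight on actual drug use=true, given the evidence: 0.120293 + 0.056725 = 0.177018
Normalizer over all consistent configurations: 0.027·0.68·0.77 + 0.564096·0.68·0.23 + 0.488202·0.32·0.77 + 0.770714·0.32·0.23 = 0.279380
P(actual drug use | positive screen) = 0.177018/0.279380 ≈ 0.6336

With the extra evidence:
Sum P(positive screen|·) weighted by the priors over both values of actual drug use:
  P(positive screen | ¬poppy-seed meal) = 0.027*0.68 + 0.488202*0.32
        = 0.018360 + 0.156225 = 0.174585
Configurations with actual drug use contribute 0.156225, so
  P(actual drug use | positive screen, ¬poppy-seed meal) = 0.156225 / 0.174585 ≈ 0.8948
With poppy-seed meal excluded, actual drug use must carry more of the explanatory weight for the positive screen.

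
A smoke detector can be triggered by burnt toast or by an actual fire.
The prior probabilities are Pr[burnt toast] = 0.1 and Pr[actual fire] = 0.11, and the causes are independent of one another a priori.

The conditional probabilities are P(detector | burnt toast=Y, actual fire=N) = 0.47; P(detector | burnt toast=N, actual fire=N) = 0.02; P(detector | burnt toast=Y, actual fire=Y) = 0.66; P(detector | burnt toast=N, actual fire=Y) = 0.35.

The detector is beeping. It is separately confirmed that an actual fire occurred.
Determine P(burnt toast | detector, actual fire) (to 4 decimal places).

P(burnt toast | detector, actual fire) ≈ 0.1732

Weight on burnt toast=true, given the evidence: 0.66×0.1 = 0.066000
The normalizing constant is 0.35×0.9 + 0.66×0.1 = 0.381000
Posterior = 0.066000 / 0.381000 ≈ 0.1732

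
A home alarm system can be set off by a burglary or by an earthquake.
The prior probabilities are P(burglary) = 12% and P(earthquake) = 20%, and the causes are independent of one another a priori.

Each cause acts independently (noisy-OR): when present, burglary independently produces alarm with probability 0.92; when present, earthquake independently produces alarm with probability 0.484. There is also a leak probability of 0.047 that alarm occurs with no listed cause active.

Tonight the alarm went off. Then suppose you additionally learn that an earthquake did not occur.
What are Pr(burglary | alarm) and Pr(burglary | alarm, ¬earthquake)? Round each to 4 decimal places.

Under noisy-OR, P(alarm | causes) = 1 − (1−0.047)·∏(1−qᵢ) over the active causes.
By total probability over the 4 (burglary, earthquake) configurations:
  P(alarm) = 0.047×0.88×0.8 + 0.508252×0.88×0.2 + 0.92376×0.12×0.8 + 0.96066×0.12×0.2
        = 0.033088 + 0.089452 + 0.088681 + 0.023056 = 0.234277
Keeping only the burglary-present terms gives 0.111737, so
  P(burglary | alarm) = 0.111737 / 0.234277 ≈ 0.4769

Now also conditioning on earthquake≠true:
Weight on burglary=true, given the evidence: 0.92376·0.12 = 0.110851
Denominator P(alarm | ¬earthquake): 0.047·0.88 + 0.92376·0.12 = 0.152211
Posterior = 0.110851 / 0.152211 ≈ 0.7283
With earthquake excluded, burglary must carry more of the explanatory weight for the alarm.

Pr(burglary | alarm) ≈ 0.4769; Pr(burglary | alarm, ¬earthquake) ≈ 0.7283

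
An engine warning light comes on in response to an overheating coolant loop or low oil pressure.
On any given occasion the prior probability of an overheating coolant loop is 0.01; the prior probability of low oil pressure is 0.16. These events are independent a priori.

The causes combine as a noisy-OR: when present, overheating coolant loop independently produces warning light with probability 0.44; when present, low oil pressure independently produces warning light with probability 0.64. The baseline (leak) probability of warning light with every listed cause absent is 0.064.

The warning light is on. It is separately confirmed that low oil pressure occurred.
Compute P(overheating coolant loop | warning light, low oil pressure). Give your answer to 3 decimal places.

P(overheating coolant loop | warning light, low oil pressure) ≈ 0.012

Under noisy-OR, P(warning light | causes) = 1 − (1−0.064)·∏(1−qᵢ) over the active causes.
For the numerator, keep only overheating coolant loop=true terms: 0.811302×0.01 = 0.008113
The normalizing constant is 0.66304×0.99 + 0.811302×0.01 = 0.664523
P(overheating coolant loop | warning light, low oil pressure) = 0.008113/0.664523 ≈ 0.012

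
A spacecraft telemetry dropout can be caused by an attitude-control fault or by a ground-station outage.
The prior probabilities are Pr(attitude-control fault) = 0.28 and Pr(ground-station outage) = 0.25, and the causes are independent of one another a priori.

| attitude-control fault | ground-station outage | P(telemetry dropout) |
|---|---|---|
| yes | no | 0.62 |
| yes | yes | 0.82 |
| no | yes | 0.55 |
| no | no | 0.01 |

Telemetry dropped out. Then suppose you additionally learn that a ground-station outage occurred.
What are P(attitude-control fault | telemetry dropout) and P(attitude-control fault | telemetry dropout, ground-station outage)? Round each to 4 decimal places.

P(attitude-control fault | telemetry dropout) ≈ 0.6425; P(attitude-control fault | telemetry dropout, ground-station outage) ≈ 0.3670

Enumerate the 4 (attitude-control fault, ground-station outage) configurations and weight by the priors:
  P(telemetry dropout) = 0.01*0.72*0.75 + 0.55*0.72*0.25 + 0.62*0.28*0.75 + 0.82*0.28*0.25
        = 0.005400 + 0.099000 + 0.130200 + 0.057400 = 0.292000
Configurations with attitude-control fault contribute 0.187600, so
  P(attitude-control fault | telemetry dropout) = 0.187600 / 0.292000 ≈ 0.6425

Now also conditioning on ground-station outage=true:
P(telemetry dropout | ground-station outage) = 0.55·0.72 + 0.82·0.28 = 0.396000 + 0.229600 = 0.625600
The attitude-control fault-present share is 0.82·0.28 = 0.229600.
Hence the posterior is 0.229600/0.625600 ≈ 0.3670.
This is intercausal reasoning (explaining away): once ground-station outage accounts for the telemetry dropout, attitude-control fault becomes less likely.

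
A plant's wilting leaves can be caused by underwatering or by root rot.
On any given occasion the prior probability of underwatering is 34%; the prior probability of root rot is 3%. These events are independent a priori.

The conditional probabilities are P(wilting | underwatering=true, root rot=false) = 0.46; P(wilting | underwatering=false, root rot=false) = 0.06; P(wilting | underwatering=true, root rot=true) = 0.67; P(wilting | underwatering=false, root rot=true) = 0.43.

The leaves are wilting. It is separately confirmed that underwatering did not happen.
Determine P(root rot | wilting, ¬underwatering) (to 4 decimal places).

P(root rot | wilting, ¬underwatering) ≈ 0.1814

Weight on root rot=true, given the evidence: 0.43·0.03 = 0.012900
Denominator P(wilting | ¬underwatering): 0.06·0.97 + 0.43·0.03 = 0.071100
Posterior = 0.012900 / 0.071100 ≈ 0.1814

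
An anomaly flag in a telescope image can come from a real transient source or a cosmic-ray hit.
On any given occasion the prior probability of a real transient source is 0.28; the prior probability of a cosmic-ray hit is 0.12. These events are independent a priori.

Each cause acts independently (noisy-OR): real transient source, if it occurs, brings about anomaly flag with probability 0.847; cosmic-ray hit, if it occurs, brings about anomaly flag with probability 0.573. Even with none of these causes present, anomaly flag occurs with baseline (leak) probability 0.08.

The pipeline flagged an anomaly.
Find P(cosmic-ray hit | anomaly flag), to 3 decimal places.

P(cosmic-ray hit | anomaly flag) ≈ 0.243

Under noisy-OR, P(anomaly flag | causes) = 1 − (1−0.08)·∏(1−qᵢ) over the active causes.
P(anomaly flag) = 0.08*0.72*0.88 + 0.60716*0.72*0.12 + 0.85924*0.28*0.88 + 0.939895*0.28*0.12 = 0.050688 + 0.052459 + 0.211717 + 0.031580 = 0.346444
The cosmic-ray hit-present share is 0.052459 + 0.031580 = 0.084039.
So P(cosmic-ray hit | anomaly flag) = 0.084039/0.346444 ≈ 0.243.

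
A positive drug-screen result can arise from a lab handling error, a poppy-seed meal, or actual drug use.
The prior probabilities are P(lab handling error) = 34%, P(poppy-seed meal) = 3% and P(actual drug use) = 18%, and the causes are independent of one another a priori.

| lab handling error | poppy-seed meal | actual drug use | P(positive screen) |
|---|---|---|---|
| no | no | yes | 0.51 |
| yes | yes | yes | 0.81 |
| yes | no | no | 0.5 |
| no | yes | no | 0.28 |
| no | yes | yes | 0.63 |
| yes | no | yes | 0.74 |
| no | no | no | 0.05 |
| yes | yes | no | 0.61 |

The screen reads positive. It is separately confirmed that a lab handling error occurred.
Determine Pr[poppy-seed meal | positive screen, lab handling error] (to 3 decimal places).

Pr[poppy-seed meal | positive screen, lab handling error] ≈ 0.035

By total probability over the 4 (poppy-seed meal, actual drug use) configurations:
  P(positive screen | lab handling error) = 0.5·0.97·0.82 + 0.74·0.97·0.18 + 0.61·0.03·0.82 + 0.81·0.03·0.18
        = 0.397700 + 0.129204 + 0.015006 + 0.004374 = 0.546284
Keeping only the poppy-seed meal-present terms gives 0.019380, so
  P(poppy-seed meal | positive screen, lab handling error) = 0.019380 / 0.546284 ≈ 0.035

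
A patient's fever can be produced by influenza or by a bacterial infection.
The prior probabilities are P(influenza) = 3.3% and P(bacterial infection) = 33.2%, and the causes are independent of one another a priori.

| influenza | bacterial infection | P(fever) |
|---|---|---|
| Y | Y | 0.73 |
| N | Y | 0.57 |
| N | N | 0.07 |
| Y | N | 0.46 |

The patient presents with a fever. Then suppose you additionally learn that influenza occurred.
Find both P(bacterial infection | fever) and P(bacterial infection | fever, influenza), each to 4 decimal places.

For the numerator, keep only bacterial infection=true terms: 0.182995 + 0.007998 = 0.190993
Denominator P(fever): 0.07×0.967×0.668 + 0.57×0.967×0.332 + 0.46×0.033×0.668 + 0.73×0.033×0.332 = 0.246350
Posterior = 0.190993 / 0.246350 ≈ 0.7753

With the extra evidence:
Enumerate both values of bacterial infection and weight by the priors:
  P(fever | influenza) = 0.46·0.668 + 0.73·0.332
        = 0.307280 + 0.242360 = 0.549640
The terms with bacterial infection present sum to 0.242360, so
  P(bacterial infection | fever, influenza) = 0.242360 / 0.549640 ≈ 0.4409

P(bacterial infection | fever) ≈ 0.7753; P(bacterial infection | fever, influenza) ≈ 0.4409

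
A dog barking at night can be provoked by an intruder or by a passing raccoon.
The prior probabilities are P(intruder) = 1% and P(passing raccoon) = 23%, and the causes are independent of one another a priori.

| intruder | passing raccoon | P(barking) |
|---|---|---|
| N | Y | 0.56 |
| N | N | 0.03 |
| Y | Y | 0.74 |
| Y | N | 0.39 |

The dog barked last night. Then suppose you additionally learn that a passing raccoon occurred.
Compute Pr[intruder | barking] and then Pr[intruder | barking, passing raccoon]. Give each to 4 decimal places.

Pr[intruder | barking] ≈ 0.0303; Pr[intruder | barking, passing raccoon] ≈ 0.0132

For the numerator, keep only intruder=true terms: 0.003003 + 0.001702 = 0.004705
Denominator P(barking): 0.03·0.99·0.77 + 0.56·0.99·0.23 + 0.39·0.01·0.77 + 0.74·0.01·0.23 = 0.155086
P(intruder | barking) = 0.004705/0.155086 ≈ 0.0303

Now condition on the additional information:
Enumerate both values of intruder and weight by the priors:
  P(barking | passing raccoon) = 0.56·0.99 + 0.74·0.01
        = 0.554400 + 0.007400 = 0.561800
The terms with intruder present sum to 0.007400, so
  P(intruder | barking, passing raccoon) = 0.007400 / 0.561800 ≈ 0.0132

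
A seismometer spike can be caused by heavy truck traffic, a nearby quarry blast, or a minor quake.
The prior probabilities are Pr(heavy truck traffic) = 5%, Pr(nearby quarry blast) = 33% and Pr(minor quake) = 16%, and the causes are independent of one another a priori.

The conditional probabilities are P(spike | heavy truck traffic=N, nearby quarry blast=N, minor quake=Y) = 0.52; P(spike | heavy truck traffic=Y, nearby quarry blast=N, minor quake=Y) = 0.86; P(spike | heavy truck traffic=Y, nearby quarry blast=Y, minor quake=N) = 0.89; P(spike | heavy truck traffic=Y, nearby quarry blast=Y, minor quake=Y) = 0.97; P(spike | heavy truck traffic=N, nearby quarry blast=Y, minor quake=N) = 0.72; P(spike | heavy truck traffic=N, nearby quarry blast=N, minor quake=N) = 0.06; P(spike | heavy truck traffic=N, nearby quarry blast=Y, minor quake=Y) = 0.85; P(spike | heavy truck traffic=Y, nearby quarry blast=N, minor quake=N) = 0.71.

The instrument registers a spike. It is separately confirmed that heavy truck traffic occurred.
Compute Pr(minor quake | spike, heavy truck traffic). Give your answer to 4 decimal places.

P(spike | heavy truck traffic) = 0.71×0.67×0.84 + 0.86×0.67×0.16 + 0.89×0.33×0.84 + 0.97×0.33×0.16 = 0.399588 + 0.092192 + 0.246708 + 0.051216 = 0.789704
The minor quake-present share is 0.092192 + 0.051216 = 0.143408.
So P(minor quake | spike, heavy truck traffic) = 0.143408/0.789704 ≈ 0.1816.

Pr(minor quake | spike, heavy truck traffic) ≈ 0.1816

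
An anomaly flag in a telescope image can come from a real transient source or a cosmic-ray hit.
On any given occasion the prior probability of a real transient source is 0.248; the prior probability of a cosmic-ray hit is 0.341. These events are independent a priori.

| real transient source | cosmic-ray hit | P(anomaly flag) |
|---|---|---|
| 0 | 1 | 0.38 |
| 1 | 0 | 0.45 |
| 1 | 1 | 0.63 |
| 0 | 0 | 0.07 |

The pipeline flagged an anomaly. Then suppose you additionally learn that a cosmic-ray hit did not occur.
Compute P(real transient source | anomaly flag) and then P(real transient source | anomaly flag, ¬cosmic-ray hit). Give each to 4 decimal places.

By total probability over the 4 (real transient source, cosmic-ray hit) configurations:
  P(anomaly flag) = 0.07·0.752·0.659 + 0.38·0.752·0.341 + 0.45·0.248·0.659 + 0.63·0.248·0.341
        = 0.034690 + 0.097444 + 0.073544 + 0.053278 = 0.258956
The terms with real transient source present sum to 0.126822, so
  P(real transient source | anomaly flag) = 0.126822 / 0.258956 ≈ 0.4897

With the extra evidence:
By total probability over both values of real transient source:
  P(anomaly flag | ¬cosmic-ray hit) = 0.07*0.752 + 0.45*0.248
        = 0.052640 + 0.111600 = 0.164240
Configurations with real transient source contribute 0.111600, so
  P(real transient source | anomaly flag, ¬cosmic-ray hit) = 0.111600 / 0.164240 ≈ 0.6795

P(real transient source | anomaly flag) ≈ 0.4897; P(real transient source | anomaly flag, ¬cosmic-ray hit) ≈ 0.6795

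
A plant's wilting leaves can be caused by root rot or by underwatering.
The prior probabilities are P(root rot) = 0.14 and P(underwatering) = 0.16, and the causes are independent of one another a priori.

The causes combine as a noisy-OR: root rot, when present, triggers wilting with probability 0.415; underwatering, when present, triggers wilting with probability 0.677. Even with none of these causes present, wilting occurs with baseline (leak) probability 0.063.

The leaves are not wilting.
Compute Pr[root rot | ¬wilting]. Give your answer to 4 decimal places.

Under noisy-OR, P(wilting | causes) = 1 − (1−0.063)·∏(1−qᵢ) over the active causes.
Numerator (weight on configurations with root rot): 0.064462 + 0.003966 = 0.068428
Denominator P(¬wilting): 0.937×0.86×0.84 + 0.302651×0.86×0.16 + 0.548145×0.14×0.84 + 0.177051×0.14×0.16 = 0.786962
P(root rot | ¬wilting) = 0.068428/0.786962 ≈ 0.0870

Pr[root rot | ¬wilting] ≈ 0.0870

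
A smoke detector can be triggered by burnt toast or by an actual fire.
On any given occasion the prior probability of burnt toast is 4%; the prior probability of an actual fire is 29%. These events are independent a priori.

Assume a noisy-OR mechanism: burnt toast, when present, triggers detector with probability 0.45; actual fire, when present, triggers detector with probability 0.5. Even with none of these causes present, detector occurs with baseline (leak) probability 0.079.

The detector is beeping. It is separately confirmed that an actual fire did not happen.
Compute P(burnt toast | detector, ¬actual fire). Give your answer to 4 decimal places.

Under noisy-OR, P(detector | causes) = 1 − (1−0.079)·∏(1−qᵢ) over the active causes.
Enumerate both values of burnt toast and weight by the priors:
  P(detector | ¬actual fire) = 0.079·0.96 + 0.49345·0.04
        = 0.075840 + 0.019738 = 0.095578
Configurations with burnt toast contribute 0.019738, so
  P(burnt toast | detector, ¬actual fire) = 0.019738 / 0.095578 ≈ 0.2065

P(burnt toast | detector, ¬actual fire) ≈ 0.2065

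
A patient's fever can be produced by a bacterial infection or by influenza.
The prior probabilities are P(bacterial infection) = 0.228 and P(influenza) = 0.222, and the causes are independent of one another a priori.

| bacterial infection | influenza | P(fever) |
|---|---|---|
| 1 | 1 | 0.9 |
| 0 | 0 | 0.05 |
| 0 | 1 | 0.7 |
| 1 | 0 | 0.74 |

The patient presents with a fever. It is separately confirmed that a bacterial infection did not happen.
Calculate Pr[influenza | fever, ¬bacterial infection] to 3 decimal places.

For the numerator, keep only influenza=true terms: 0.7×0.222 = 0.155400
Normalizer over all consistent configurations: 0.05×0.778 + 0.7×0.222 = 0.194300
P(influenza | fever, ¬bacterial infection) = 0.155400/0.194300 ≈ 0.800

Pr[influenza | fever, ¬bacterial infection] ≈ 0.800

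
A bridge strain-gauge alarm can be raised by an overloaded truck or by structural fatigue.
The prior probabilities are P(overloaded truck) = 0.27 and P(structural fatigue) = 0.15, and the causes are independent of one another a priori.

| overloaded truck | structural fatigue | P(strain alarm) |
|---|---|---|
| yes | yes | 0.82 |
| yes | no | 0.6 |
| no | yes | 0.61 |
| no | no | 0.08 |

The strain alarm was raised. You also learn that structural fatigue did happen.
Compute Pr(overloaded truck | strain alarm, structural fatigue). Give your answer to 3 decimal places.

Pr(overloaded truck | strain alarm, structural fatigue) ≈ 0.332

Weight on overloaded truck=true, given the evidence: 0.82*0.27 = 0.221400
Normalizer over all consistent configurations: 0.61*0.73 + 0.82*0.27 = 0.666700
Posterior = 0.221400 / 0.666700 ≈ 0.332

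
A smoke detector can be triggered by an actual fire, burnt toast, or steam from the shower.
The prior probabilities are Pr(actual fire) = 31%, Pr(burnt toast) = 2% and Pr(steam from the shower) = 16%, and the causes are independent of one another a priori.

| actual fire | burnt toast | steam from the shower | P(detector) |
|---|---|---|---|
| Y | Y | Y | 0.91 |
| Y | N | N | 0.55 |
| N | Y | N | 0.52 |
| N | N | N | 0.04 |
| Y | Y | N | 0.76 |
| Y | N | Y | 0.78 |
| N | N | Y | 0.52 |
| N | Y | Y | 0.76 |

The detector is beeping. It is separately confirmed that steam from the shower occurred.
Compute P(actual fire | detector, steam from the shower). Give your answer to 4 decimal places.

P(actual fire | detector, steam from the shower) ≈ 0.4012

Numerator (weight on configurations with actual fire): 0.236964 + 0.005642 = 0.242606
Normalizer over all consistent configurations: 0.52·0.69·0.98 + 0.76·0.69·0.02 + 0.78·0.31·0.98 + 0.91·0.31·0.02 = 0.604718
Posterior = 0.242606 / 0.604718 ≈ 0.4012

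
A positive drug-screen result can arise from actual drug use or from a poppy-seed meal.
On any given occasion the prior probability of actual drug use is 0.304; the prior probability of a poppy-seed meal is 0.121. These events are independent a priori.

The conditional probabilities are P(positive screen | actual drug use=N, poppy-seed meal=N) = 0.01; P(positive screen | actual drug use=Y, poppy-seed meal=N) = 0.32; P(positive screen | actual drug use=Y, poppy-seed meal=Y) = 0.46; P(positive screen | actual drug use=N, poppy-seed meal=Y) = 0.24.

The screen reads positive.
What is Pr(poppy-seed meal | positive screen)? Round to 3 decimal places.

Pr(poppy-seed meal | positive screen) ≈ 0.288

Numerator (weight on configurations with poppy-seed meal): 0.020212 + 0.016921 = 0.037133
Denominator P(positive screen): 0.01*0.696*0.879 + 0.24*0.696*0.121 + 0.32*0.304*0.879 + 0.46*0.304*0.121 = 0.128760
Posterior = 0.037133 / 0.128760 ≈ 0.288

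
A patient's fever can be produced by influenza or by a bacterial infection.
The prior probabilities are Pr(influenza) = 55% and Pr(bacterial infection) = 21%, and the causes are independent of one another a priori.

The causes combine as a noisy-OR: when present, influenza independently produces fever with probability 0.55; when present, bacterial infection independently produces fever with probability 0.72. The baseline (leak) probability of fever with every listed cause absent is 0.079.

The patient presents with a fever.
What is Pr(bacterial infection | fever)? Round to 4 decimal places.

Pr(bacterial infection | fever) ≈ 0.3787

Under noisy-OR, P(fever | causes) = 1 − (1−0.079)·∏(1−qᵢ) over the active causes.
Numerator (weight on configurations with bacterial infection): 0.070130 + 0.102097 = 0.172227
Denominator P(fever): 0.079·0.45·0.79 + 0.74212·0.45·0.21 + 0.58555·0.55·0.79 + 0.883954·0.55·0.21 = 0.454732
P(bacterial infection | fever) = 0.172227/0.454732 ≈ 0.3787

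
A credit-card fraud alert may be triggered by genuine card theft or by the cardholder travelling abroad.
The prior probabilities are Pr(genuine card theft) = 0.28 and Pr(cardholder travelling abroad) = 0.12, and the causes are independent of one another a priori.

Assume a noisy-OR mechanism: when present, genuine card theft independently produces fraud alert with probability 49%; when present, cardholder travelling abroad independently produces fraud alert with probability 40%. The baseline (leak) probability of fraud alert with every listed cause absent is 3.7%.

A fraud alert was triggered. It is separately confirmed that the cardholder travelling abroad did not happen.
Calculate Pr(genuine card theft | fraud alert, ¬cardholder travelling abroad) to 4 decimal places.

Pr(genuine card theft | fraud alert, ¬cardholder travelling abroad) ≈ 0.8425

Under noisy-OR, P(fraud alert | causes) = 1 − (1−0.037)·∏(1−qᵢ) over the active causes.
P(fraud alert | ¬cardholder travelling abroad) = 0.037·0.72 + 0.50887·0.28 = 0.026640 + 0.142484 = 0.169124
The genuine card theft-present share is 0.50887·0.28 = 0.142484.
P(genuine card theft | fraud alert, ¬cardholder travelling abroad) = 0.142484 / 0.169124 ≈ 0.8425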